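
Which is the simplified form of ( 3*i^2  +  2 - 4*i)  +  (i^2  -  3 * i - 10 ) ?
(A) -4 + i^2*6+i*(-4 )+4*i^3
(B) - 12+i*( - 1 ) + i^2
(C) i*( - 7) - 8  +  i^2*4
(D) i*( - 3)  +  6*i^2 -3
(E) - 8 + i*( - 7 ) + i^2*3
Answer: C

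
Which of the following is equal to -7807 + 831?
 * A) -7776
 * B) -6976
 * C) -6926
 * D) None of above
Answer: B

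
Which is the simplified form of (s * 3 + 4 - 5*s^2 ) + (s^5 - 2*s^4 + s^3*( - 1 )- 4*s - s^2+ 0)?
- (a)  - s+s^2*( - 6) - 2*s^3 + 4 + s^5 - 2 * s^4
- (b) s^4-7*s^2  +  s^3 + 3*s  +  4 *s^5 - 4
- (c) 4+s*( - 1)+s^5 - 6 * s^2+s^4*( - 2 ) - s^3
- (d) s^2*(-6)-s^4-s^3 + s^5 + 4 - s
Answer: c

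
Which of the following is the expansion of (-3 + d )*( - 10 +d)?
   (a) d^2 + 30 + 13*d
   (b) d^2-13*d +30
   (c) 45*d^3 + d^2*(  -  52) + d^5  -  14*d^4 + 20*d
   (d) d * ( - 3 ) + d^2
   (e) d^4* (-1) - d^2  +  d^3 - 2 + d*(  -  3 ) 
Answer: b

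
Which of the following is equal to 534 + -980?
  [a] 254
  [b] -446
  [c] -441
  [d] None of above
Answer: b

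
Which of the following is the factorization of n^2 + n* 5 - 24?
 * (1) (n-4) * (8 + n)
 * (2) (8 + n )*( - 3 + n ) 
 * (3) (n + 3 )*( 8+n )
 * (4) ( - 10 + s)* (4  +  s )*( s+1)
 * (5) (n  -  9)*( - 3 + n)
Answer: 2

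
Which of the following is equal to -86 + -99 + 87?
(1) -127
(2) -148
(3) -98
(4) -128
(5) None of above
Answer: 3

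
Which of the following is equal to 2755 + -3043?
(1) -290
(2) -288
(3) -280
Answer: 2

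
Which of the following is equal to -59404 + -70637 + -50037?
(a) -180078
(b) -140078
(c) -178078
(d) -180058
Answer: a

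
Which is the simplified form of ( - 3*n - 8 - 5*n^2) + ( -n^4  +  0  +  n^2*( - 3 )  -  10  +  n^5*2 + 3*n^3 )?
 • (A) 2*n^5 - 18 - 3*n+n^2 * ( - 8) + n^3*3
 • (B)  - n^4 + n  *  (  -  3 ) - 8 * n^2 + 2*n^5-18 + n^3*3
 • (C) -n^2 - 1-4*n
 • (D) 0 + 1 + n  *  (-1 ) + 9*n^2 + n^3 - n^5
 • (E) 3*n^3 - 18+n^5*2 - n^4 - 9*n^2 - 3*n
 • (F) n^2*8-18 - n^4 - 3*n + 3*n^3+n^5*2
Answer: B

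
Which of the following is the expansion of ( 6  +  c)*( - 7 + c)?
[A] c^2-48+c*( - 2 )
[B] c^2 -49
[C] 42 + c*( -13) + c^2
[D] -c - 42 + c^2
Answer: D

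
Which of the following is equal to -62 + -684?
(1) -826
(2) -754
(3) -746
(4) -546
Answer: 3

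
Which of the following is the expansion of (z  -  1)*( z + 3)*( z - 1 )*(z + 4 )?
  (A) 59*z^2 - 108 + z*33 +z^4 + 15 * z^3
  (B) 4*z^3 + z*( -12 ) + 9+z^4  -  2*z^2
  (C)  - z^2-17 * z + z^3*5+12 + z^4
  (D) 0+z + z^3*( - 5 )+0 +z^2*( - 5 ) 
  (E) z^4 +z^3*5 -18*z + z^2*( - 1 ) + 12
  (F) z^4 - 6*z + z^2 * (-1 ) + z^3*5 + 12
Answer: C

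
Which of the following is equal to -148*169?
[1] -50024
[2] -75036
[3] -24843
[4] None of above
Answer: 4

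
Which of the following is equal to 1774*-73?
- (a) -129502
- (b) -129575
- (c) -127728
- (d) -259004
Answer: a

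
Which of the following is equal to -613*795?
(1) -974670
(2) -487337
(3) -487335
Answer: 3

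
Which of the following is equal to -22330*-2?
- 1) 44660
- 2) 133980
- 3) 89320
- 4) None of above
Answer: 1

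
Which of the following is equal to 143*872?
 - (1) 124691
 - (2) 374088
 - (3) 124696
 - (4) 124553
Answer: 3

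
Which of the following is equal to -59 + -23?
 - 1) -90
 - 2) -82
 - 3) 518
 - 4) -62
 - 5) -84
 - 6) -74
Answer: 2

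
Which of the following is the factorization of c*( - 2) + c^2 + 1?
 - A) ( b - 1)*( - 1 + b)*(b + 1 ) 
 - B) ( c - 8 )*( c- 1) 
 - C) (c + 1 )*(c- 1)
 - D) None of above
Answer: D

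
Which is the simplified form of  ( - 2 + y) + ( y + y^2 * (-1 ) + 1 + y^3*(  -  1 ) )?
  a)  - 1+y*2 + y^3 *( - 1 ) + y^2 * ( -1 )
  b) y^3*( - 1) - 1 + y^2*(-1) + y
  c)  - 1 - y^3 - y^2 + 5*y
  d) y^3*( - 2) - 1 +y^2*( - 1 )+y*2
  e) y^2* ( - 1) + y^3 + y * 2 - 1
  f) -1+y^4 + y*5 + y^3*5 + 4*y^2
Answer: a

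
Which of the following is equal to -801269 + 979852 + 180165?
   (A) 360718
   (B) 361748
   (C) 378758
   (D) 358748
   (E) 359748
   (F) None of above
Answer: D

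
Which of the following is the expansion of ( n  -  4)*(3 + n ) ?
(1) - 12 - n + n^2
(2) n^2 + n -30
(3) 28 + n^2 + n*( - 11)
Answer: 1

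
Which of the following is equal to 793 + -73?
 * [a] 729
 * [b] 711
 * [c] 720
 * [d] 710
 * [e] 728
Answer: c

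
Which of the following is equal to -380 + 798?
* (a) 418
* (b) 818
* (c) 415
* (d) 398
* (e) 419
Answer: a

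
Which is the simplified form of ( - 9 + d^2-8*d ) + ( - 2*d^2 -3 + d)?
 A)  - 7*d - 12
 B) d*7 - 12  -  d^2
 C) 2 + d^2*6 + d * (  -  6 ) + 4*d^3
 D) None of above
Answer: D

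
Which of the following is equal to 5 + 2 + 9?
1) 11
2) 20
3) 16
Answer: 3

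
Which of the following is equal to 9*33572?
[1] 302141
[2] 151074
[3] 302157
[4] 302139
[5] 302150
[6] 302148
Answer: 6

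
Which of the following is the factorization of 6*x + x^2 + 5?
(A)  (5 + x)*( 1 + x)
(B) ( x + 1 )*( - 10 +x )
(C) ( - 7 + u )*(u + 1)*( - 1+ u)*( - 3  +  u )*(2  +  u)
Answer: A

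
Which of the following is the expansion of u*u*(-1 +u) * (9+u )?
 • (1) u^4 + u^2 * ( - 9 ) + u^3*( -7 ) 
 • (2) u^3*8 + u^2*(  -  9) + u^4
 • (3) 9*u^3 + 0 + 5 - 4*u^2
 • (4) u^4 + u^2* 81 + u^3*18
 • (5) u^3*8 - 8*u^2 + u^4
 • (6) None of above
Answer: 2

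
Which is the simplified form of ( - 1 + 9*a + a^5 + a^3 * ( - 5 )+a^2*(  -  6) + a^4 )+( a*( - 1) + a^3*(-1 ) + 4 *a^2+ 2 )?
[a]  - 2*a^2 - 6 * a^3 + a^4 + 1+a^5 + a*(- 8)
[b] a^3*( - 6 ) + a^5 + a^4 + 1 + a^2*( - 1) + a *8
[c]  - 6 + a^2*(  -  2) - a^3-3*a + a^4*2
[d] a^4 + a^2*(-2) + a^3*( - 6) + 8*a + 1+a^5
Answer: d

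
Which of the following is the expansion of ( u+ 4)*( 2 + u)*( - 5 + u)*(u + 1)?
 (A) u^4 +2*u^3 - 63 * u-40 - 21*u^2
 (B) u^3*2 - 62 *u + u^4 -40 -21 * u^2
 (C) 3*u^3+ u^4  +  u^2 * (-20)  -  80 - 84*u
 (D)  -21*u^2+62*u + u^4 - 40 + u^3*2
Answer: B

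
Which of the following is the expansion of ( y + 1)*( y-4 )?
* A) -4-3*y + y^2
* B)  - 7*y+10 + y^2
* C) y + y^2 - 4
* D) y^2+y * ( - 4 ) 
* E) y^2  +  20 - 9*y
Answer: A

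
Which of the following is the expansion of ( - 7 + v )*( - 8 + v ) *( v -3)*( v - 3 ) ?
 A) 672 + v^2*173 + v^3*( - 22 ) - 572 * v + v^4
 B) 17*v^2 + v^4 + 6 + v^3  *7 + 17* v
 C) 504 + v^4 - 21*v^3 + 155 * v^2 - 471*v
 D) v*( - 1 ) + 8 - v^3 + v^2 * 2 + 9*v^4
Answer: C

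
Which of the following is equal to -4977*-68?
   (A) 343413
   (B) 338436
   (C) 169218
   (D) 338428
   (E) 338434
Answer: B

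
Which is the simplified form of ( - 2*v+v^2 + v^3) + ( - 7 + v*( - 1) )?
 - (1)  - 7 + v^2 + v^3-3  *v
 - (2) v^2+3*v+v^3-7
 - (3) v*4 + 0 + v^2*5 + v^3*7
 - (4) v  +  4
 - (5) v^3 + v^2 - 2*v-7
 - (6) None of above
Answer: 1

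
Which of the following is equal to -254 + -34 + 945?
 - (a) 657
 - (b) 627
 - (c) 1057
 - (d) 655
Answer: a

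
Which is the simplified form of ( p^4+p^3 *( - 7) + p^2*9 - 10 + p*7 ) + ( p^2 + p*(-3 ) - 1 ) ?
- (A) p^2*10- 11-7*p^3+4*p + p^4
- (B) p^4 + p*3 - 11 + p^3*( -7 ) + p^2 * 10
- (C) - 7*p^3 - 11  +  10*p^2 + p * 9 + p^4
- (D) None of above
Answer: A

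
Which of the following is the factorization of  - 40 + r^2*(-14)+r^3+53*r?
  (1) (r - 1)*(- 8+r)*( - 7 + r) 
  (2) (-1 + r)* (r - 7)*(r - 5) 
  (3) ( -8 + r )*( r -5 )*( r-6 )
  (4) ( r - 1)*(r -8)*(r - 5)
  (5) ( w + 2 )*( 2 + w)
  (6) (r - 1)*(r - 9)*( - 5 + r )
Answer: 4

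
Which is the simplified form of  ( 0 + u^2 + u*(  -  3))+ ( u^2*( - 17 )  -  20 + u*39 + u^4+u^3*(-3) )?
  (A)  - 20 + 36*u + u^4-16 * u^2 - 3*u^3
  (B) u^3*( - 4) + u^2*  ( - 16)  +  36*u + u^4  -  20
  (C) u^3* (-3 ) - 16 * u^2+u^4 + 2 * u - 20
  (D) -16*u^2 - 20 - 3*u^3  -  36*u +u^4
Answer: A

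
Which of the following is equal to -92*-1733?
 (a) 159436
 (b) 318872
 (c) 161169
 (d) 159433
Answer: a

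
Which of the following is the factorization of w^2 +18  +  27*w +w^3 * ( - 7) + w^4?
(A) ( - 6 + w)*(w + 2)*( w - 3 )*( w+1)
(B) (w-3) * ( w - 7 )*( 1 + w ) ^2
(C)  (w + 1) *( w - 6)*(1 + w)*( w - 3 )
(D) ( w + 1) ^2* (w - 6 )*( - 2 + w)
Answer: C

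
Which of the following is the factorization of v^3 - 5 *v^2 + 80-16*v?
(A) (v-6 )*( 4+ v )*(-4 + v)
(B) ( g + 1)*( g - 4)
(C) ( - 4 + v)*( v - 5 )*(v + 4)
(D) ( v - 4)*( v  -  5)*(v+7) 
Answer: C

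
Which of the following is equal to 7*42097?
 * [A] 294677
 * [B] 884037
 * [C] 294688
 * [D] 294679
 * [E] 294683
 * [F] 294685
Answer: D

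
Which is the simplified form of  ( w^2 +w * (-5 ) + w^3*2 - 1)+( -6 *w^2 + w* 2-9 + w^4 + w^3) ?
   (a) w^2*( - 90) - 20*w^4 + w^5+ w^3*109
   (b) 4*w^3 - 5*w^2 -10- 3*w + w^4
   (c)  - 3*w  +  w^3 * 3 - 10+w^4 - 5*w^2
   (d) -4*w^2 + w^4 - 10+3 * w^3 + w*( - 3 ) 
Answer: c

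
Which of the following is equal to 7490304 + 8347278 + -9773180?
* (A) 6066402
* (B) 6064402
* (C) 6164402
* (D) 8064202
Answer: B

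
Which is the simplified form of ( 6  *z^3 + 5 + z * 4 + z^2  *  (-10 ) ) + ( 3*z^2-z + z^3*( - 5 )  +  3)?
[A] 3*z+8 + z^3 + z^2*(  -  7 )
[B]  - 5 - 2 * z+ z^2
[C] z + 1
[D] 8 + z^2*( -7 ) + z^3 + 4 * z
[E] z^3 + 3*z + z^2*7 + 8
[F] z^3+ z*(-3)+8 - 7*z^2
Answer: A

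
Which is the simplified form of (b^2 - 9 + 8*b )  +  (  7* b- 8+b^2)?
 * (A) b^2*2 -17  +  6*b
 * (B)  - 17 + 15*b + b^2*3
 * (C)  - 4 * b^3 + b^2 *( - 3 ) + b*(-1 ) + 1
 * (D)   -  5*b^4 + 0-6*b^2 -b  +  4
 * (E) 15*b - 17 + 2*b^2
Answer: E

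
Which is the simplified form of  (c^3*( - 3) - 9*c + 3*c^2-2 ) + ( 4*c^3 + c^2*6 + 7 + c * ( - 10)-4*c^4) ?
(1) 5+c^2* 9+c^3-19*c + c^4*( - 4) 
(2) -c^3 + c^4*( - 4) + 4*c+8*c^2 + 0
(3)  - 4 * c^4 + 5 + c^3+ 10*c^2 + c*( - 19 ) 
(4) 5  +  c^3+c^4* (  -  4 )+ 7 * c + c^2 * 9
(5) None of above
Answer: 1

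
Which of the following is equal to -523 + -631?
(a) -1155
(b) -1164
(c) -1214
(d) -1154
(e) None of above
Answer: d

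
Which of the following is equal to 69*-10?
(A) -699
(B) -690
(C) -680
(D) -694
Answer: B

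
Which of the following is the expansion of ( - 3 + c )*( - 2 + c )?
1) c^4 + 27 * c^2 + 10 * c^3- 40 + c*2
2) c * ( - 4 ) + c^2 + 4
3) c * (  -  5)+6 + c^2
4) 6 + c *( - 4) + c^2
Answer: 3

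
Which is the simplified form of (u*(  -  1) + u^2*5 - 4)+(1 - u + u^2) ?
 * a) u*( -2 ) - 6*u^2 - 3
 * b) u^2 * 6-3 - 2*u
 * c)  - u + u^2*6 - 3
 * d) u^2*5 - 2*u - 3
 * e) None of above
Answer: b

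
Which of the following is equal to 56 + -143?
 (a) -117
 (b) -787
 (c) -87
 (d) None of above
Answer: c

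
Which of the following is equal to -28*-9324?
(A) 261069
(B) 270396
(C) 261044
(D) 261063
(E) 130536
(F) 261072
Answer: F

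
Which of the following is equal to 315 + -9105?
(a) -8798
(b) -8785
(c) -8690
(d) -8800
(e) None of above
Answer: e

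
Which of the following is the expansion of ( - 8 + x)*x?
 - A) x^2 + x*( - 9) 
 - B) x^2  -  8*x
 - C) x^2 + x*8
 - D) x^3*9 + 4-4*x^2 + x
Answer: B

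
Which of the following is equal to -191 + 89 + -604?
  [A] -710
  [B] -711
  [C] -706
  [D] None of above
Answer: C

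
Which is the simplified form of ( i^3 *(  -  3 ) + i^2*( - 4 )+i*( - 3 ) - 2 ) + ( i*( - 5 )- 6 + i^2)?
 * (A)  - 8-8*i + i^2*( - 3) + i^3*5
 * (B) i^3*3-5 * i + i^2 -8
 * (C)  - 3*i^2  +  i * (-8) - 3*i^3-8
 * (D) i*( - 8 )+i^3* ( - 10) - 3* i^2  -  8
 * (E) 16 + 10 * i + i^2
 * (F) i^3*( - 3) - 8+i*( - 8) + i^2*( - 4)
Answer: C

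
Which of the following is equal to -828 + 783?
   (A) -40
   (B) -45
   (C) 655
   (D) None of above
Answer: B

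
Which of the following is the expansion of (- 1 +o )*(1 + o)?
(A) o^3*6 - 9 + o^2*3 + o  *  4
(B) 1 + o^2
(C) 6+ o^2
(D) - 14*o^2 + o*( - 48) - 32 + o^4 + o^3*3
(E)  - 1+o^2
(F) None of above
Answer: E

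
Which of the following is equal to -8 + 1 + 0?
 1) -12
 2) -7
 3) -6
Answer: 2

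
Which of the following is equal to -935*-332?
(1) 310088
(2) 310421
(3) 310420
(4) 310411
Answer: 3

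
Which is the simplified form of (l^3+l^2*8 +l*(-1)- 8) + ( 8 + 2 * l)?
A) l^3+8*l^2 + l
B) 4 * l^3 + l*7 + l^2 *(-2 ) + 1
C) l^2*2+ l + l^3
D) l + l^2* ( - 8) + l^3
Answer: A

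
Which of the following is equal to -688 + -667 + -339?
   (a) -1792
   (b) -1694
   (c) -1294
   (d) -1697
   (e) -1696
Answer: b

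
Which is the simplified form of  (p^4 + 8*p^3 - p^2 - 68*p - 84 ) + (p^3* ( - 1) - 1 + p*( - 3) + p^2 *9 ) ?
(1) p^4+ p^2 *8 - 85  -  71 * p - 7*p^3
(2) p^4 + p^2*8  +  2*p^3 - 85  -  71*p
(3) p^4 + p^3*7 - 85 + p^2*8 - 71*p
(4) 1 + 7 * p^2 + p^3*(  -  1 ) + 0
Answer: 3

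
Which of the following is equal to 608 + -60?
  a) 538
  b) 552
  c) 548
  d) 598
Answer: c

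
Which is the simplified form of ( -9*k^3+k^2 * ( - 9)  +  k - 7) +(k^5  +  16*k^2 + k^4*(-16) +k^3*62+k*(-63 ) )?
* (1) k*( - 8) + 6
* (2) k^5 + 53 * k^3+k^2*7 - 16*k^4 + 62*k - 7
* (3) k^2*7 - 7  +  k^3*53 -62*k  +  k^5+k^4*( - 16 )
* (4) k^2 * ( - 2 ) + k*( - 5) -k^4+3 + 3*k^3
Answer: 3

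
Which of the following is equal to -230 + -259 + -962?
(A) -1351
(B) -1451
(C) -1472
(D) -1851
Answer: B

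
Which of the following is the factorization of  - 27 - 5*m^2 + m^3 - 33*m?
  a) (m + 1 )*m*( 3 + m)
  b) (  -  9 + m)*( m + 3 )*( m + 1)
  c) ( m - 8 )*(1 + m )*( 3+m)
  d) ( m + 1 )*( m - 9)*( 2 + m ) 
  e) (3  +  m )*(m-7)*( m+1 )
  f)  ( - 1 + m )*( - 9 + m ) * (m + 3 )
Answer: b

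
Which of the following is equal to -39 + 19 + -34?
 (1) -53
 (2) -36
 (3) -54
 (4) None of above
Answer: 3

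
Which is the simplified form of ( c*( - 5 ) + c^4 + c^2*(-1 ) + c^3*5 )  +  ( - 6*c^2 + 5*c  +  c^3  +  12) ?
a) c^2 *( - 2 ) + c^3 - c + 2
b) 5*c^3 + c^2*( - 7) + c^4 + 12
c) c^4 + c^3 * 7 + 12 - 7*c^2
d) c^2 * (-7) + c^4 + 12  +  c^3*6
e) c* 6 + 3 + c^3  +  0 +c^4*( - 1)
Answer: d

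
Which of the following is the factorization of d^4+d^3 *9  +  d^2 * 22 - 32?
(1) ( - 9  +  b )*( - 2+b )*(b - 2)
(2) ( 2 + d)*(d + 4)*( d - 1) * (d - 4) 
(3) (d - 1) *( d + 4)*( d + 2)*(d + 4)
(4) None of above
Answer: 3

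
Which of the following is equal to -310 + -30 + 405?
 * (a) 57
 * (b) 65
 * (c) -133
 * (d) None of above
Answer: b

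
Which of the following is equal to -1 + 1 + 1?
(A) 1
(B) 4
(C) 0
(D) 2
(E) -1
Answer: A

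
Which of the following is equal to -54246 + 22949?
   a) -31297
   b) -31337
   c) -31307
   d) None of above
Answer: a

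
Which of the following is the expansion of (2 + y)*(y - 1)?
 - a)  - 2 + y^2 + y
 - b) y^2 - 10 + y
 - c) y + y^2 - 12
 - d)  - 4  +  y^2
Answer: a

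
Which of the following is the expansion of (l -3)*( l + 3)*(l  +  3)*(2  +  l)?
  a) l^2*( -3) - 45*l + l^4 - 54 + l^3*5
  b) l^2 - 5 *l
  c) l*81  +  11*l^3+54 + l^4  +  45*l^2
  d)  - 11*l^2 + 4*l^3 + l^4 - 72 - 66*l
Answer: a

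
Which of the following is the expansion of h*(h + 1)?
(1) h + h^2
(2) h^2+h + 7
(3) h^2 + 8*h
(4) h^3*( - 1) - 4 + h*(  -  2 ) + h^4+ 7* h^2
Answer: 1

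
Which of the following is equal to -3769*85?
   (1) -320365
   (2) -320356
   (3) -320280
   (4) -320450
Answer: 1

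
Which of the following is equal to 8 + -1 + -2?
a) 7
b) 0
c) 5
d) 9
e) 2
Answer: c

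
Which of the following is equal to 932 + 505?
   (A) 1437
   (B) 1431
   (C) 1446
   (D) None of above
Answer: A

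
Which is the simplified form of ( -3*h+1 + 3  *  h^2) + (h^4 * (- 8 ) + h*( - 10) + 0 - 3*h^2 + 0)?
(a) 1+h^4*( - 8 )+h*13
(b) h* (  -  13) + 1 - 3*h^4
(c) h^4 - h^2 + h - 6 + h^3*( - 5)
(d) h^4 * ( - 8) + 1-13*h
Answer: d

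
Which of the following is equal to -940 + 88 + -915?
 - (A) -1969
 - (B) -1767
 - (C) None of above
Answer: B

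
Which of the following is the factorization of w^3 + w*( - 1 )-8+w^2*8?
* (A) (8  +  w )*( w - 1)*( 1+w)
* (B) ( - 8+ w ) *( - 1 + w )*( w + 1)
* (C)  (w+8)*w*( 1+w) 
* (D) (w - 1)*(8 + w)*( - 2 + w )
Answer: A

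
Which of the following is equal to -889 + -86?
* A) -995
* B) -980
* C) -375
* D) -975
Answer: D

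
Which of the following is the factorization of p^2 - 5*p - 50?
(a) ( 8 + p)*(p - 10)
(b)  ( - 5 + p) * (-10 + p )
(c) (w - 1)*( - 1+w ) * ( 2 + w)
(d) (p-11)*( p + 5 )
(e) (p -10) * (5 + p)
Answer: e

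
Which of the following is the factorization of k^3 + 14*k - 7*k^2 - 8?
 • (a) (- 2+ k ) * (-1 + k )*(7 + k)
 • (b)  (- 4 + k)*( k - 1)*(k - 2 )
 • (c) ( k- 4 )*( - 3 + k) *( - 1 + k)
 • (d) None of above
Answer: b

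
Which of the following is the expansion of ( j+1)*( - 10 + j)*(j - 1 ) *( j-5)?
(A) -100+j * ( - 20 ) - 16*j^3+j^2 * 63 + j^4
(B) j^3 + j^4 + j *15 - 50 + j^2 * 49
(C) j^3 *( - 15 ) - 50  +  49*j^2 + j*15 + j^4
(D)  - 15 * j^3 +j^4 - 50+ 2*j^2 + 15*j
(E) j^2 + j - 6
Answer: C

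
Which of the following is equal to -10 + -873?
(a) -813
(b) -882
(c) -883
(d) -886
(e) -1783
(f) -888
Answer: c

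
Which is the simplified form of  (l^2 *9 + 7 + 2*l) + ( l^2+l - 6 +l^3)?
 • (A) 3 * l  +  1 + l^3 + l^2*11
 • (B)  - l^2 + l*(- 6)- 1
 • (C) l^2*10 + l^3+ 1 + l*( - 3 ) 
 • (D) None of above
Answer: D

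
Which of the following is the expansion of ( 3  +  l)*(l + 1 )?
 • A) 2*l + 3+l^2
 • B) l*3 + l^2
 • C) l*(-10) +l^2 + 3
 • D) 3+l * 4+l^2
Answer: D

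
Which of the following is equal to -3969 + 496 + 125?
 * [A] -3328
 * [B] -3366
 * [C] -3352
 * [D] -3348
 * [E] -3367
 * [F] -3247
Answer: D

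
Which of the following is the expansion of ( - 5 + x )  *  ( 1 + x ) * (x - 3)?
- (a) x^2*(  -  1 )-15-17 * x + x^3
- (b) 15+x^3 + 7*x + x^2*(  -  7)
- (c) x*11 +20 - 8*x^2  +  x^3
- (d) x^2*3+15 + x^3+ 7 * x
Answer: b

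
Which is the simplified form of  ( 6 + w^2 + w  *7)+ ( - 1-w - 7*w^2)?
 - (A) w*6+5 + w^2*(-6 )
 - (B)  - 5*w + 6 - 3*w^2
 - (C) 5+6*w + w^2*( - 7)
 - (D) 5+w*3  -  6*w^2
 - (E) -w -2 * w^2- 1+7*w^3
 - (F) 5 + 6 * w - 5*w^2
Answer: A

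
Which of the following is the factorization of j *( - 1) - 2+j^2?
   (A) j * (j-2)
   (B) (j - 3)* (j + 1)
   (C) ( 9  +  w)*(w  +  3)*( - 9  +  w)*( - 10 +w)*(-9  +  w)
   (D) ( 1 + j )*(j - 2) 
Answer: D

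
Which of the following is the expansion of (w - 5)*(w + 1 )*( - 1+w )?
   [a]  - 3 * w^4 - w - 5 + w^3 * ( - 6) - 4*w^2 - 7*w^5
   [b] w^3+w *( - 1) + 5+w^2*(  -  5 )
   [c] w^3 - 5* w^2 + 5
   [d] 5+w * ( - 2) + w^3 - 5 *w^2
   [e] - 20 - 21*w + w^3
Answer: b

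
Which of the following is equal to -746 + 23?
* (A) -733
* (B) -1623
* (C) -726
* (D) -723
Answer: D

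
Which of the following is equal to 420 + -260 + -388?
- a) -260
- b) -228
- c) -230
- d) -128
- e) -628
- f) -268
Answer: b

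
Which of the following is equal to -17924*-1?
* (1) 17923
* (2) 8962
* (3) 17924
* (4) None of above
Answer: 3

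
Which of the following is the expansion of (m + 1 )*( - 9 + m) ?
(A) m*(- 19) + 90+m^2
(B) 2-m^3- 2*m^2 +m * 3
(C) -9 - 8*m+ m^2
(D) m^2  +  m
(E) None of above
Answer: C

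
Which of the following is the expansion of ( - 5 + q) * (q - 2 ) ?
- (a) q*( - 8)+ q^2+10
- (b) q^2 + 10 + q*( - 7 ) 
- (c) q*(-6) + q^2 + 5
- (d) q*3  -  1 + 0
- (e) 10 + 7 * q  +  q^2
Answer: b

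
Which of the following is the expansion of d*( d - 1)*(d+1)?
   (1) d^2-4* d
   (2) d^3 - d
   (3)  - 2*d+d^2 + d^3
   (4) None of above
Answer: 2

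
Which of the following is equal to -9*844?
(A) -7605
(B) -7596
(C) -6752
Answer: B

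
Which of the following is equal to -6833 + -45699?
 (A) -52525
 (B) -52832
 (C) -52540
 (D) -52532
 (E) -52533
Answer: D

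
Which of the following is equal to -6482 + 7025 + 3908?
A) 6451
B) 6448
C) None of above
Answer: C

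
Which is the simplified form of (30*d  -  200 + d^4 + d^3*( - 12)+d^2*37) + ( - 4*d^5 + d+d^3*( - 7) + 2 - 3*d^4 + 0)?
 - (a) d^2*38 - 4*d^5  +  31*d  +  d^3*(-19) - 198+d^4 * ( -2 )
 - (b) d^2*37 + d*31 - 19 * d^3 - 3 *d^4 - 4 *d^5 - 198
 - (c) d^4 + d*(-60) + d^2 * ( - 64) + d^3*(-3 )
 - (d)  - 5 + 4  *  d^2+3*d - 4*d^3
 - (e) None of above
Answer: e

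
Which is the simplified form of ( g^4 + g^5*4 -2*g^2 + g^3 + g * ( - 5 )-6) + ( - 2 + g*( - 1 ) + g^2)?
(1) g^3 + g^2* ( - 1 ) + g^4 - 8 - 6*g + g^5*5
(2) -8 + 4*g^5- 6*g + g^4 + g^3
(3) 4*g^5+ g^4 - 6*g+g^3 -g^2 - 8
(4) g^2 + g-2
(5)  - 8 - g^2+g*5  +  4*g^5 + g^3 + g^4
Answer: 3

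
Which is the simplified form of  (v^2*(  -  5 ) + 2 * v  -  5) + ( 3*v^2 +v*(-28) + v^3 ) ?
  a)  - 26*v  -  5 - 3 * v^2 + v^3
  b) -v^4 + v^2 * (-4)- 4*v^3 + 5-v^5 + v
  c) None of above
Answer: c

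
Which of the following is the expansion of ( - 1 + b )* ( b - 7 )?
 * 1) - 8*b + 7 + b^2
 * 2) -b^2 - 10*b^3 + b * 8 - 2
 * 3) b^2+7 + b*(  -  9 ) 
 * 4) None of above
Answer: 1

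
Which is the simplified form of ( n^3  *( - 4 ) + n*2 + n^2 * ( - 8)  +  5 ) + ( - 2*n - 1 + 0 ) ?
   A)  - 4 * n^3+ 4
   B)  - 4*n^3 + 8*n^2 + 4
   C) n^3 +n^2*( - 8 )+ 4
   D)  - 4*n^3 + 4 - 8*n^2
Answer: D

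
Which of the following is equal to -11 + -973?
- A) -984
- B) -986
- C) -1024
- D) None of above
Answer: A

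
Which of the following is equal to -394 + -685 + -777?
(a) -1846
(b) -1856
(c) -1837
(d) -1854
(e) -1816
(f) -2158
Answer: b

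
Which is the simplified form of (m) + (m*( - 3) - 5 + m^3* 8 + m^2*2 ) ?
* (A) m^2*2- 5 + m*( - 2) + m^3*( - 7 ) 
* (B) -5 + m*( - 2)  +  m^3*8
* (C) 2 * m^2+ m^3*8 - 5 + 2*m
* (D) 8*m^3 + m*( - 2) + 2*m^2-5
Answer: D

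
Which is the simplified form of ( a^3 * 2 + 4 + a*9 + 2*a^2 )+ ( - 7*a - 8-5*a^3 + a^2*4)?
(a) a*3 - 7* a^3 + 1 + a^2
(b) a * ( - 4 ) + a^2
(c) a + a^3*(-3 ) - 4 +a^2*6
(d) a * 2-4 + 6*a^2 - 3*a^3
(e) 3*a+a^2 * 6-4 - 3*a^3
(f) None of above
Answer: d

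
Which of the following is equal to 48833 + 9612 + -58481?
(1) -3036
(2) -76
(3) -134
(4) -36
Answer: 4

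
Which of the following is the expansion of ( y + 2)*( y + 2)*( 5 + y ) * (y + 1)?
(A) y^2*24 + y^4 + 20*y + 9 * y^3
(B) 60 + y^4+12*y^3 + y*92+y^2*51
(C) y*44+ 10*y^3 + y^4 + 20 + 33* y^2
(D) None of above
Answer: C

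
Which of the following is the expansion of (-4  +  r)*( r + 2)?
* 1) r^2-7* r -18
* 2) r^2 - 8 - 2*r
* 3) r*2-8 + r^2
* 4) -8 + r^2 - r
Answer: 2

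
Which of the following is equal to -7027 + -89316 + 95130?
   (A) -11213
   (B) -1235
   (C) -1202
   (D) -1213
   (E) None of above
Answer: D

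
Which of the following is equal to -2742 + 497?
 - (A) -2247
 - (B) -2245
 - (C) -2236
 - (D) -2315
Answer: B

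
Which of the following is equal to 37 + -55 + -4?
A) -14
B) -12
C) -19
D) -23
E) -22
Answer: E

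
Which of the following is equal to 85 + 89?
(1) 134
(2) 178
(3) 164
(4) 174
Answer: 4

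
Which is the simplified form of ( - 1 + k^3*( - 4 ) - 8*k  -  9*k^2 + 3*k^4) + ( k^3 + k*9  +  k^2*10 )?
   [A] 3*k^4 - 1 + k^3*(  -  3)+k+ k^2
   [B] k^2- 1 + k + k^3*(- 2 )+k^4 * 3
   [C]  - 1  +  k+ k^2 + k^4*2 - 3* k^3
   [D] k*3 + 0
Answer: A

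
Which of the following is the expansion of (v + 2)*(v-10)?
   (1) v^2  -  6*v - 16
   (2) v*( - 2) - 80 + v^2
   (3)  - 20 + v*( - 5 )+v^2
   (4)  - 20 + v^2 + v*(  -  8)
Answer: 4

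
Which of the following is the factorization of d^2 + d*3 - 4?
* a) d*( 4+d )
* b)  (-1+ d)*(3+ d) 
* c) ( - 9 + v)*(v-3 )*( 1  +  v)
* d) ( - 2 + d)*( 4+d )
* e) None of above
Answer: e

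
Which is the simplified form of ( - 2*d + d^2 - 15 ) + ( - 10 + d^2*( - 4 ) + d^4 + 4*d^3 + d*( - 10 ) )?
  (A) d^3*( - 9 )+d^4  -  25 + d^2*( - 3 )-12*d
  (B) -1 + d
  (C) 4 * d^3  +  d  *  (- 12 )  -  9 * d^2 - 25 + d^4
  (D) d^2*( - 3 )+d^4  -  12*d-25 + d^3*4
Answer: D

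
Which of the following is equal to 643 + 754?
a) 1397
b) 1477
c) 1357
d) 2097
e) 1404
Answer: a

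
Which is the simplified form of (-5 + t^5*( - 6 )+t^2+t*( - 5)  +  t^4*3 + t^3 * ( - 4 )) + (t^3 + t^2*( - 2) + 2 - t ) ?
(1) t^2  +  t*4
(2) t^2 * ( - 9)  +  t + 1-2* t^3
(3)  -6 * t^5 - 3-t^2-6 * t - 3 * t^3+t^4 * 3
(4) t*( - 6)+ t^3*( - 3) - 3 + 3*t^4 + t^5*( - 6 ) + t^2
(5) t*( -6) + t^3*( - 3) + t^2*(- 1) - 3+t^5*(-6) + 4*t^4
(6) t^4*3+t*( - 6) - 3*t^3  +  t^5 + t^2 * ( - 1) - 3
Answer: 3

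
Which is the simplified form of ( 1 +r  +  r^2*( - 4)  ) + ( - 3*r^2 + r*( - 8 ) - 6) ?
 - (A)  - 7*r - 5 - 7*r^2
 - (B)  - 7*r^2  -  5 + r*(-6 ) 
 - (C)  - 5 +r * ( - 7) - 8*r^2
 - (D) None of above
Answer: A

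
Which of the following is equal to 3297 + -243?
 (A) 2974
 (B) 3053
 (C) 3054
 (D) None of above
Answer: C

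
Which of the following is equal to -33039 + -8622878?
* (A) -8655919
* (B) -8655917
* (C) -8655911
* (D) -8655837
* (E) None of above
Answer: B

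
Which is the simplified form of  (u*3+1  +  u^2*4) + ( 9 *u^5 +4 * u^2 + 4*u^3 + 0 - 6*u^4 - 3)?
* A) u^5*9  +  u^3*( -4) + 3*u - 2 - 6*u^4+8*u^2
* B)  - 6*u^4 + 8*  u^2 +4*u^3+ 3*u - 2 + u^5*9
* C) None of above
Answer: B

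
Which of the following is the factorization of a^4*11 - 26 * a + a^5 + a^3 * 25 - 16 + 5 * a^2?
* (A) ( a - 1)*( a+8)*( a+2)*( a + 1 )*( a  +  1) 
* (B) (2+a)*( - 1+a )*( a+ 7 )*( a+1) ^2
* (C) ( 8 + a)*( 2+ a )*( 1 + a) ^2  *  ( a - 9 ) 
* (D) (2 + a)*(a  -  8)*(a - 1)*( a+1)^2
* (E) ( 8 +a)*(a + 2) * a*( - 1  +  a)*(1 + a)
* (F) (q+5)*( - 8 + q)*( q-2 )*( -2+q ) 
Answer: A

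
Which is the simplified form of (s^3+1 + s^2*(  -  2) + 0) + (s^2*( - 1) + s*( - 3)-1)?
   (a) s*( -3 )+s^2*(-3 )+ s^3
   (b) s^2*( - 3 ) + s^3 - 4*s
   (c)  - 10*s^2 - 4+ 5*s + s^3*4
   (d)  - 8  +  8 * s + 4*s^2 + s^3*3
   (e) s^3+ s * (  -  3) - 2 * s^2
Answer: a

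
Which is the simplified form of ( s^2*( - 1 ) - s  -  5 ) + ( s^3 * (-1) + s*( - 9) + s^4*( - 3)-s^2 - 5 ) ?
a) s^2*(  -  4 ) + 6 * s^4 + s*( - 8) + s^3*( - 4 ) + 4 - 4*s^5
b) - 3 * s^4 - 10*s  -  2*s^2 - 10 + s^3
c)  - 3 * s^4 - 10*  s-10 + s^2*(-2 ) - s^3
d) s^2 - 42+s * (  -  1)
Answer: c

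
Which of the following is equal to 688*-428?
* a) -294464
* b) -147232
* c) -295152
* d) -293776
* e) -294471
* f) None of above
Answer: a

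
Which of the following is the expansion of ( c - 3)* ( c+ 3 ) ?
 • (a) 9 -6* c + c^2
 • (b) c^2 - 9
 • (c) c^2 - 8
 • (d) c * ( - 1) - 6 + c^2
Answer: b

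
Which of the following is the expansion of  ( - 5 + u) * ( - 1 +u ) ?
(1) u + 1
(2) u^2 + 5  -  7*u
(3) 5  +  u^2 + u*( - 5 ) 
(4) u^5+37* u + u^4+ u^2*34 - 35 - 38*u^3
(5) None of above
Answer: 5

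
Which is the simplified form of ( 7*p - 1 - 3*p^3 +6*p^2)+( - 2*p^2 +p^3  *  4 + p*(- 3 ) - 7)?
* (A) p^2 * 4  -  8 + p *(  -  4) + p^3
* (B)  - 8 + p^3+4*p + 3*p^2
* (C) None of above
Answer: C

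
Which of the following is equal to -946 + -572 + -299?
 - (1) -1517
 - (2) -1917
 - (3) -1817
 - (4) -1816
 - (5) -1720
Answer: 3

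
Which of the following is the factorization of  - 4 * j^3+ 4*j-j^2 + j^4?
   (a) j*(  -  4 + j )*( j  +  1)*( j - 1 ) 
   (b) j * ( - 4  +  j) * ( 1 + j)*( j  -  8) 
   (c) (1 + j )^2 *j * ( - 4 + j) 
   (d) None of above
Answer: a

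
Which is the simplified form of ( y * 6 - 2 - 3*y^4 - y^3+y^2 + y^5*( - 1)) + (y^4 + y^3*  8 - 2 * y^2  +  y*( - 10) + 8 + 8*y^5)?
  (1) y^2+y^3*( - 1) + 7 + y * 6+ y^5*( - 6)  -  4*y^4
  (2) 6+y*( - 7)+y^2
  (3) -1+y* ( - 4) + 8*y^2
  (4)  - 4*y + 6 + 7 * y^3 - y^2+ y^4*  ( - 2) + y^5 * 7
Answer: 4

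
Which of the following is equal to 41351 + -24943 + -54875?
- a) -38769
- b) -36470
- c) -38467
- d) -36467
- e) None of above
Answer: c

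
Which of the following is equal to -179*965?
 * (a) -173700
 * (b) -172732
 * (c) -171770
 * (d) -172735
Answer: d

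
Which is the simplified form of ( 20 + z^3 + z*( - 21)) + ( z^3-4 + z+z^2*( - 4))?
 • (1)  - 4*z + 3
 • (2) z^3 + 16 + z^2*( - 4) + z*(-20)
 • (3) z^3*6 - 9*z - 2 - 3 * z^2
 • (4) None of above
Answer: 4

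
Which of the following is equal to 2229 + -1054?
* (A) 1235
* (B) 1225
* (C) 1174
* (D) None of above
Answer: D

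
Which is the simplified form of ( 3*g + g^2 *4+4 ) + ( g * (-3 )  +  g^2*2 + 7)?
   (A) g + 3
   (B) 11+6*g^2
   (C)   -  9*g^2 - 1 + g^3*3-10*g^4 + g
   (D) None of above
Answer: B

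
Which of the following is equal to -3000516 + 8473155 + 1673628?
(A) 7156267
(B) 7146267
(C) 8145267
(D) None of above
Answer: B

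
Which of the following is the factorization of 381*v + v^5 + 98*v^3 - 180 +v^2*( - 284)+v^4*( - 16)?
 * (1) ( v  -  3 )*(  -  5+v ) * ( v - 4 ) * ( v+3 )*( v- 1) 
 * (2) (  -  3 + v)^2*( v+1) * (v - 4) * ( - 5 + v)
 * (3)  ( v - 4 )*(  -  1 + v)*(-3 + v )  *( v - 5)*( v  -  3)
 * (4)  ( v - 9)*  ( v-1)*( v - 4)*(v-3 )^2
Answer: 3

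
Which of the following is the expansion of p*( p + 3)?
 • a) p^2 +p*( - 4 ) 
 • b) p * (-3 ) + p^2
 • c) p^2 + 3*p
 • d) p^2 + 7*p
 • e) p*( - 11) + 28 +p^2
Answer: c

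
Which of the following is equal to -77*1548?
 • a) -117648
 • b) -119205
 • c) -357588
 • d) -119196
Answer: d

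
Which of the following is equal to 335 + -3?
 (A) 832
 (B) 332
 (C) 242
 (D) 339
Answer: B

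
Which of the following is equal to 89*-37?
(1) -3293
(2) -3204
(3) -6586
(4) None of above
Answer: 1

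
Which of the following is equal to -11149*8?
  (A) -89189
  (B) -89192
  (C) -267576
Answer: B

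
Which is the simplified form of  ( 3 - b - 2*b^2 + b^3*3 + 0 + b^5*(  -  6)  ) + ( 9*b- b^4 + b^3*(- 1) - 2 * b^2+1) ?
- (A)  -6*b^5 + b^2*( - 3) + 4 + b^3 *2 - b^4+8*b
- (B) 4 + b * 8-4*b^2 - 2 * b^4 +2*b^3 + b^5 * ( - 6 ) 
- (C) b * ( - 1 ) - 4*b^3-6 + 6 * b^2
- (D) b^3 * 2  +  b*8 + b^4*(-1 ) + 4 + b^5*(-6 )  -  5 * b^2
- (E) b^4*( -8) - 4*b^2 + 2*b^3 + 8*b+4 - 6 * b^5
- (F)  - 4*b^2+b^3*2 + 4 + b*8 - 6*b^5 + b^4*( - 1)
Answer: F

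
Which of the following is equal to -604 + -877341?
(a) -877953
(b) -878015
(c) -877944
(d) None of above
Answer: d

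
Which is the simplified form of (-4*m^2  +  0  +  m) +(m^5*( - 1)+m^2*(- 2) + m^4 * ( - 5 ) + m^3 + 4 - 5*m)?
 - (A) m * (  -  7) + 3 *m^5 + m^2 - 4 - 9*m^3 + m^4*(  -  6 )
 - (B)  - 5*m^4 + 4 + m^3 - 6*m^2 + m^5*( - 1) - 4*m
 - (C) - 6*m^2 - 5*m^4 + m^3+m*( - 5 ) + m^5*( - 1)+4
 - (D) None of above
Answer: B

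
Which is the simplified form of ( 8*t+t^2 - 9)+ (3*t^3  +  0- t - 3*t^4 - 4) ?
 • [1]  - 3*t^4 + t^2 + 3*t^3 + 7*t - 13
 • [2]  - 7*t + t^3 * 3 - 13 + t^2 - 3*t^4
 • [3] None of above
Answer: 1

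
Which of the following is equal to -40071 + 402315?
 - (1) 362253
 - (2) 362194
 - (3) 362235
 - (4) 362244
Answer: 4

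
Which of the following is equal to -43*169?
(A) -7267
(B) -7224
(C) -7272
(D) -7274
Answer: A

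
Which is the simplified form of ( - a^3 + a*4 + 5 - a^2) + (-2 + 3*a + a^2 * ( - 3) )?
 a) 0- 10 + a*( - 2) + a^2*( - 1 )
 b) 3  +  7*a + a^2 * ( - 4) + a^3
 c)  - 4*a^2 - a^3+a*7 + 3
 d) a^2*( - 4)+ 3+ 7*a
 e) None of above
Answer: c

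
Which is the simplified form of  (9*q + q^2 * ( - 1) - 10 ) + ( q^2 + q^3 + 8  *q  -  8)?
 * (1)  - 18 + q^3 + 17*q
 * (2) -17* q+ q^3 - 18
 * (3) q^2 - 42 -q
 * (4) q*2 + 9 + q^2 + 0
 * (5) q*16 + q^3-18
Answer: 1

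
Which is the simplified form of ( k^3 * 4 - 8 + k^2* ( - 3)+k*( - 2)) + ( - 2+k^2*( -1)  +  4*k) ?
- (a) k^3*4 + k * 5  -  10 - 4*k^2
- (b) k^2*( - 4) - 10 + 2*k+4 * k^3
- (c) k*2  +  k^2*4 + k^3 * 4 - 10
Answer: b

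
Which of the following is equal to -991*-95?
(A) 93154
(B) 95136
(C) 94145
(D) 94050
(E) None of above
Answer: C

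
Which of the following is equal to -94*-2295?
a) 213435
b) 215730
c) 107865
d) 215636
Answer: b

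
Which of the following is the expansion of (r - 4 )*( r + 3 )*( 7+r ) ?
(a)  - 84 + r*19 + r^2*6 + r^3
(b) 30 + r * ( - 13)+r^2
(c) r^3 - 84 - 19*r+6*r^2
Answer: c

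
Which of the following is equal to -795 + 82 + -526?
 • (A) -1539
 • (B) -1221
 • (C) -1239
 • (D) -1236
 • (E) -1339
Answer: C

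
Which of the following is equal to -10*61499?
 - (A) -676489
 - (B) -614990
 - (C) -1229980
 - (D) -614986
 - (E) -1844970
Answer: B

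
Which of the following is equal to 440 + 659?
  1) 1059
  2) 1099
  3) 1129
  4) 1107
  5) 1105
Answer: 2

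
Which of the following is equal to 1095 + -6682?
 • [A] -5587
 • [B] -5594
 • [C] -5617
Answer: A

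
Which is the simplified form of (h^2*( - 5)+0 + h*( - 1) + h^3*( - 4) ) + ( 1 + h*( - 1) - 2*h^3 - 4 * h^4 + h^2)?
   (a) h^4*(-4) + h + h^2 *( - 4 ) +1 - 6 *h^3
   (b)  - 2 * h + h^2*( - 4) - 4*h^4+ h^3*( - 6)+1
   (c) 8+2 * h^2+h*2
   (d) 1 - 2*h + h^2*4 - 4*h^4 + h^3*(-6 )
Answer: b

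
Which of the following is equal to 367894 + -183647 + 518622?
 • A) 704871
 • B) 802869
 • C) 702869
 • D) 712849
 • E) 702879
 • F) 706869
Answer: C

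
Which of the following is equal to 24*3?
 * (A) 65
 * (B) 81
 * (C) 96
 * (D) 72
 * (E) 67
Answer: D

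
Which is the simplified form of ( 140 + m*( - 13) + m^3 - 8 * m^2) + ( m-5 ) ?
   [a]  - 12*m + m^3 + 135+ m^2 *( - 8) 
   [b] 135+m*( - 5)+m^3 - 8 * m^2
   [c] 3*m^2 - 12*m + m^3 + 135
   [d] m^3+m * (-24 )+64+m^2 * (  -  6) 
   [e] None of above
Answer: a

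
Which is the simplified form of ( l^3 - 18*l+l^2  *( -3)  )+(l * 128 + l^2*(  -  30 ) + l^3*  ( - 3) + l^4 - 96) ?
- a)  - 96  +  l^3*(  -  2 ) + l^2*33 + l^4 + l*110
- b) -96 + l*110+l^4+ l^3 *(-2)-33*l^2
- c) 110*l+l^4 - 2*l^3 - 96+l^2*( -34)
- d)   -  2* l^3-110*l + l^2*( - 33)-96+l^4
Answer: b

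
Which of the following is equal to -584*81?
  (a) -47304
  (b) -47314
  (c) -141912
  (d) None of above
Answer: a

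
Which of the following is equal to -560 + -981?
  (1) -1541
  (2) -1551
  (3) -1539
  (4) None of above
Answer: 1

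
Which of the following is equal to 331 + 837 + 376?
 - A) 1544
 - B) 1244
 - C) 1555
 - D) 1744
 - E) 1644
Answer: A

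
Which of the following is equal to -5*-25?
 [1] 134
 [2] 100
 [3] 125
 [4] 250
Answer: 3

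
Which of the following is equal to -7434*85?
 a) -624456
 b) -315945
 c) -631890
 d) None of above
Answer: c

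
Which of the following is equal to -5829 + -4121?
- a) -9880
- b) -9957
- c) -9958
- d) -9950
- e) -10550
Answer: d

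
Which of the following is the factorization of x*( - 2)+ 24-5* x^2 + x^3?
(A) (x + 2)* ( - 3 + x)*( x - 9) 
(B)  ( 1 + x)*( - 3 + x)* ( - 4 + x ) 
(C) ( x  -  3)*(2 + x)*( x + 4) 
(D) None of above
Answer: D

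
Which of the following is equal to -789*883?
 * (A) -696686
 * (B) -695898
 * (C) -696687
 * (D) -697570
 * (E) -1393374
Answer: C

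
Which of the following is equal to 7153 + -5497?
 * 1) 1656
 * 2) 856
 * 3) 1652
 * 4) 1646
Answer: 1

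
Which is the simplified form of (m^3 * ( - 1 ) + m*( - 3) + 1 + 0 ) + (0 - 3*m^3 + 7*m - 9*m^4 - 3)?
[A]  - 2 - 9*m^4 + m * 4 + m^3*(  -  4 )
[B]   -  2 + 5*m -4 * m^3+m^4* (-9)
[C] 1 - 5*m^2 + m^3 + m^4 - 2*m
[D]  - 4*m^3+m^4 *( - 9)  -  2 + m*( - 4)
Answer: A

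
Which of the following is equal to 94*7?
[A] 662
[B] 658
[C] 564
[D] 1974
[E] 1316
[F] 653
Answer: B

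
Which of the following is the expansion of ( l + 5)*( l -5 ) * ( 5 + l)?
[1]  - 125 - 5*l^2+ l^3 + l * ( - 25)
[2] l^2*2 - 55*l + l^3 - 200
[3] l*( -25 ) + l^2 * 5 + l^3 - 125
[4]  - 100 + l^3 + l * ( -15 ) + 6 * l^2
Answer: 3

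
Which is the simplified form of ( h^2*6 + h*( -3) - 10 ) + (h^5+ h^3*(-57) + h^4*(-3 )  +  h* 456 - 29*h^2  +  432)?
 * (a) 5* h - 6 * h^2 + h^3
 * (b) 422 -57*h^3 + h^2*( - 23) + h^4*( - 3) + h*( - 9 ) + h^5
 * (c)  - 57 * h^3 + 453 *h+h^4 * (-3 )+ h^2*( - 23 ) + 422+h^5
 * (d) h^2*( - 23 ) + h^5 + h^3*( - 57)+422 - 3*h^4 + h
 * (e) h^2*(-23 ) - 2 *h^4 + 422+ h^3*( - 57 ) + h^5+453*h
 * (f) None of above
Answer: c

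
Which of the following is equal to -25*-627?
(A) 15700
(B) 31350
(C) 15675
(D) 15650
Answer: C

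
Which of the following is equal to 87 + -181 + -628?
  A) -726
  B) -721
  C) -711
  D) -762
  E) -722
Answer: E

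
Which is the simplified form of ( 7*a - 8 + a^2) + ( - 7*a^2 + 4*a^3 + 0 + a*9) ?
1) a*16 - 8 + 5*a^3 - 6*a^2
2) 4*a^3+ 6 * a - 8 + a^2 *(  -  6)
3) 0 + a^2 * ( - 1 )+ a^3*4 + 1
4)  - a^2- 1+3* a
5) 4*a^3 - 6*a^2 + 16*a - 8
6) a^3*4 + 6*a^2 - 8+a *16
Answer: 5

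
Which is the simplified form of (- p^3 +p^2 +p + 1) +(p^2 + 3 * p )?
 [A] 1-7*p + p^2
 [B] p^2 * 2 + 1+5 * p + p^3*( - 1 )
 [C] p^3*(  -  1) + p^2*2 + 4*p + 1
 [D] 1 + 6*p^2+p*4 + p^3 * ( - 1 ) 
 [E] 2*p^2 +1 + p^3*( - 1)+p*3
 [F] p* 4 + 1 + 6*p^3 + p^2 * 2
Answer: C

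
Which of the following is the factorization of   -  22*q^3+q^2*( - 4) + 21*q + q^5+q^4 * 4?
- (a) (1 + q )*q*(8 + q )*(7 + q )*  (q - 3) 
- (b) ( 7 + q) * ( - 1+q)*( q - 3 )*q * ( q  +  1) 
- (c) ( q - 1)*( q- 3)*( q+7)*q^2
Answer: b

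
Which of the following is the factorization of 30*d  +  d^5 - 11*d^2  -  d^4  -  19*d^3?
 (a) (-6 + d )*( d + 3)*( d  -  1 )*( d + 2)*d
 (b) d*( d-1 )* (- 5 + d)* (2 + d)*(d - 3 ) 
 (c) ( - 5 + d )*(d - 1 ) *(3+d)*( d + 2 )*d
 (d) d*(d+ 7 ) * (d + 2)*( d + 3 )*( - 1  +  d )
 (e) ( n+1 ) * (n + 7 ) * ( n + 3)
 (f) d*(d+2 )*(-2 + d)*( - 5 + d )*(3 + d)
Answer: c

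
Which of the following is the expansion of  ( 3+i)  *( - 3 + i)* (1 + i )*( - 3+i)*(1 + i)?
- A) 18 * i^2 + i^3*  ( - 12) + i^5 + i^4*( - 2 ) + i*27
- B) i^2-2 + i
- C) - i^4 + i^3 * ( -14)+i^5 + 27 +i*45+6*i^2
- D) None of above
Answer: C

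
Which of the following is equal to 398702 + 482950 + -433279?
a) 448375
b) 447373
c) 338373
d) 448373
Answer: d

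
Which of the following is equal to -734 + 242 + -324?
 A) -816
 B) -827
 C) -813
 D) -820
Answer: A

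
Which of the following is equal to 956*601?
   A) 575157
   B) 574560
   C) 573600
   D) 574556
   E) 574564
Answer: D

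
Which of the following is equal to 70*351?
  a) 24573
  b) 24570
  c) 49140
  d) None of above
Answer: b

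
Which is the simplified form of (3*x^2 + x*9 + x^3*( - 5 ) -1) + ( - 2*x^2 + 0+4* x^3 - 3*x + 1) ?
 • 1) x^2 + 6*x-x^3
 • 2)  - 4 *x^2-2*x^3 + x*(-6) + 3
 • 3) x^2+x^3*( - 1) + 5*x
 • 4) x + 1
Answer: 1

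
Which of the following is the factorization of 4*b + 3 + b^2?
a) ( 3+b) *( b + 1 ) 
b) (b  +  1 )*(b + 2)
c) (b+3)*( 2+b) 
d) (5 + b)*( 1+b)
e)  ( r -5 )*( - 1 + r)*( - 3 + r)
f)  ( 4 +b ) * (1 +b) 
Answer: a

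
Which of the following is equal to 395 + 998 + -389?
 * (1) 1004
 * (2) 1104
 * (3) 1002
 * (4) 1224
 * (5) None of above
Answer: 1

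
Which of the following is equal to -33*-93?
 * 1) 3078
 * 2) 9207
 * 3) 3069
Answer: 3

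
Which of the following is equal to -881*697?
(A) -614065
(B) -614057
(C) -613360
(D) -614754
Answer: B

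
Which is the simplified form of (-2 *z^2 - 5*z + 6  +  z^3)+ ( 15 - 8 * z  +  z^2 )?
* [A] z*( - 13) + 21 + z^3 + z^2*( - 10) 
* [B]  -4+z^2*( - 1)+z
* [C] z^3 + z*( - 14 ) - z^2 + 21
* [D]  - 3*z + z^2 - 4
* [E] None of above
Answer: E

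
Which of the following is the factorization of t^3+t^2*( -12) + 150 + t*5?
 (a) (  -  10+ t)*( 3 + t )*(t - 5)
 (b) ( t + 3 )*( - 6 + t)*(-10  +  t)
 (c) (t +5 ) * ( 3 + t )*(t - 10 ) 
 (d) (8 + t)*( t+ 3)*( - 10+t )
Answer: a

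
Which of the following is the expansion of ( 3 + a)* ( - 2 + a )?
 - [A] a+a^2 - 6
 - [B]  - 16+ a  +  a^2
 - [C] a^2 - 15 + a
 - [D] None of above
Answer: A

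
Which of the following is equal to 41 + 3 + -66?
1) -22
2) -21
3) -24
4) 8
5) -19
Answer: 1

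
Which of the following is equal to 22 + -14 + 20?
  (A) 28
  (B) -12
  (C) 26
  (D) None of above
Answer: A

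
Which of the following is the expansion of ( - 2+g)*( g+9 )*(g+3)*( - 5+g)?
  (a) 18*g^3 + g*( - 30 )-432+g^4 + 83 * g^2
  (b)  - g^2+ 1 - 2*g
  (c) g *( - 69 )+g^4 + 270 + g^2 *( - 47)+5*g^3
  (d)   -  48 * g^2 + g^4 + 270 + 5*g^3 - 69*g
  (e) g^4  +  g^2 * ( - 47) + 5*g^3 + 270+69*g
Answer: c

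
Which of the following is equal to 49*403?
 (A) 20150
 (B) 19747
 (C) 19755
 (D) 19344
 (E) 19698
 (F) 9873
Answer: B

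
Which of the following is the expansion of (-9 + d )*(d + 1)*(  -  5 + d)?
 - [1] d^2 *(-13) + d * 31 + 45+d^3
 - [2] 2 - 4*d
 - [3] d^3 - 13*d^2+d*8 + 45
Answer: 1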